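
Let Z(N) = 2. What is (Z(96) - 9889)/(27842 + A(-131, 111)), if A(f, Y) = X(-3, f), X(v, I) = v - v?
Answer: -9887/27842 ≈ -0.35511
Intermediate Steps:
X(v, I) = 0
A(f, Y) = 0
(Z(96) - 9889)/(27842 + A(-131, 111)) = (2 - 9889)/(27842 + 0) = -9887/27842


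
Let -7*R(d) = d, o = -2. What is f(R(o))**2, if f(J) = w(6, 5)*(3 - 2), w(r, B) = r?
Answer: 36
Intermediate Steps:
R(d) = -d/7
f(J) = 6 (f(J) = 6*(3 - 2) = 6*1 = 6)
f(R(o))**2 = 6**2 = 36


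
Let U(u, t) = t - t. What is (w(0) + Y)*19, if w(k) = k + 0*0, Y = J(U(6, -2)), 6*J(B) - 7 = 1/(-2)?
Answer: 247/12 ≈ 20.583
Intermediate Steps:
U(u, t) = 0
J(B) = 13/12 (J(B) = 7/6 + (⅙)/(-2) = 7/6 + (⅙)*(-½) = 7/6 - 1/12 = 13/12)
Y = 13/12 ≈ 1.0833
w(k) = k (w(k) = k + 0 = k)
(w(0) + Y)*19 = (0 + 13/12)*19 = (13/12)*19 = 247/12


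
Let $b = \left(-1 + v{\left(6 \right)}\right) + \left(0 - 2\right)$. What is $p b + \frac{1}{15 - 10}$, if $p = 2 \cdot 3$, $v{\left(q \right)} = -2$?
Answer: $- \frac{149}{5} \approx -29.8$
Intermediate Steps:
$p = 6$
$b = -5$ ($b = \left(-1 - 2\right) + \left(0 - 2\right) = -3 - 2 = -5$)
$p b + \frac{1}{15 - 10} = 6 \left(-5\right) + \frac{1}{15 - 10} = -30 + \frac{1}{5} = - \frac{149}{5}$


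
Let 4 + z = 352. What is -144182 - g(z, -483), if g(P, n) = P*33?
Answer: -155666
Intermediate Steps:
z = 348 (z = -4 + 352 = 348)
g(P, n) = 33*P
-144182 - g(z, -483) = -144182 - 33*348 = -144182 - 1*11484 = -144182 - 11484 = -155666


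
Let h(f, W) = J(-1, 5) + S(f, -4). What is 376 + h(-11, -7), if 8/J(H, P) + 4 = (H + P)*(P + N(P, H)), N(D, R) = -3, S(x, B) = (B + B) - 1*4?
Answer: 366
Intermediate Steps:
S(x, B) = -4 + 2*B (S(x, B) = 2*B - 4 = -4 + 2*B)
J(H, P) = 8/(-4 + (-3 + P)*(H + P)) (J(H, P) = 8/(-4 + (H + P)*(P - 3)) = 8/(-4 + (H + P)*(-3 + P)) = 8/(-4 + (-3 + P)*(H + P)))
h(f, W) = -10 (h(f, W) = 8/(-4 + 5² - 3*(-1) - 3*5 - 1*5) + (-4 + 2*(-4)) = 8/(-4 + 25 + 3 - 15 - 5) + (-4 - 8) = 8/4 - 12 = 8*(¼) - 12 = 2 - 12 = -10)
376 + h(-11, -7) = 376 - 10 = 366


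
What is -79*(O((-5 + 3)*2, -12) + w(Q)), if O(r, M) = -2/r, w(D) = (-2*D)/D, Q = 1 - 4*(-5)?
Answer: 237/2 ≈ 118.50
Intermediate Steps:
Q = 21 (Q = 1 + 20 = 21)
w(D) = -2
-79*(O((-5 + 3)*2, -12) + w(Q)) = -79*(-2*1/(2*(-5 + 3)) - 2) = -79*(-2/((-2*2)) - 2) = -79*(-2/(-4) - 2) = -79*(-2*(-¼) - 2) = -79*(½ - 2) = -79*(-3/2) = 237/2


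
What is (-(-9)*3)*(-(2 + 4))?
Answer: -162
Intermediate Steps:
(-(-9)*3)*(-(2 + 4)) = (-3*(-9))*(-1*6) = 27*(-6) = -162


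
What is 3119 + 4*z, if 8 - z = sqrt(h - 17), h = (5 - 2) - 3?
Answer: 3151 - 4*I*sqrt(17) ≈ 3151.0 - 16.492*I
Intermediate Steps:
h = 0 (h = 3 - 3 = 0)
z = 8 - I*sqrt(17) (z = 8 - sqrt(0 - 17) = 8 - sqrt(-17) = 8 - I*sqrt(17) ≈ 8.0 - 4.1231*I)
3119 + 4*z = 3119 + 4*(8 - I*sqrt(17)) = 3119 + (32 - 4*I*sqrt(17)) = 3151 - 4*I*sqrt(17)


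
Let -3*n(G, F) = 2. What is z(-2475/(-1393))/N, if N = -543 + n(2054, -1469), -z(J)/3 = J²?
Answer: 55130625/3164872319 ≈ 0.017420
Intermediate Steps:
n(G, F) = -⅔ (n(G, F) = -⅓*2 = -⅔)
z(J) = -3*J²
N = -1631/3 (N = -543 - ⅔ = -1631/3 ≈ -543.67)
z(-2475/(-1393))/N = (-3*(-2475/(-1393))²)/(-1631/3) = -3*(-2475*(-1/1393))²*(-3/1631) = -3*(2475/1393)²*(-3/1631) = -3*6125625/1940449*(-3/1631) = -18376875/1940449*(-3/1631) = 55130625/3164872319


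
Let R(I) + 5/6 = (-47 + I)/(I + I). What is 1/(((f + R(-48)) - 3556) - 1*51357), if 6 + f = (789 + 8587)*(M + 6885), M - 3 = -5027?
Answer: 32/556602149 ≈ 5.7492e-8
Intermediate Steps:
M = -5024 (M = 3 - 5027 = -5024)
f = 17448730 (f = -6 + (789 + 8587)*(-5024 + 6885) = -6 + 9376*1861 = -6 + 17448736 = 17448730)
R(I) = -⅚ + (-47 + I)/(2*I) (R(I) = -⅚ + (-47 + I)/(I + I) = -⅚ + (-47 + I)/((2*I)) = -⅚ + (-47 + I)*(1/(2*I)) = -⅚ + (-47 + I)/(2*I))
1/(((f + R(-48)) - 3556) - 1*51357) = 1/(((17448730 + (⅙)*(-141 - 2*(-48))/(-48)) - 3556) - 1*51357) = 1/(((17448730 + (⅙)*(-1/48)*(-141 + 96)) - 3556) - 51357) = 1/(((17448730 + (⅙)*(-1/48)*(-45)) - 3556) - 51357) = 1/(((17448730 + 5/32) - 3556) - 51357) = 1/((558359365/32 - 3556) - 51357) = 1/(558245573/32 - 51357) = 1/(556602149/32) = 32/556602149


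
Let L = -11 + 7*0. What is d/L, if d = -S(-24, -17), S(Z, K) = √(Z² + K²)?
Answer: √865/11 ≈ 2.6737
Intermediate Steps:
L = -11 (L = -11 + 0 = -11)
S(Z, K) = √(K² + Z²)
d = -√865 (d = -√((-17)² + (-24)²) = -√(289 + 576) = -√865 ≈ -29.411)
d/L = -√865/(-11) = -√865*(-1/11) = √865/11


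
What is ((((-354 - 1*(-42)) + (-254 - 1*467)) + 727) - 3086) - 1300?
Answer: -4692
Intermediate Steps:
((((-354 - 1*(-42)) + (-254 - 1*467)) + 727) - 3086) - 1300 = ((((-354 + 42) + (-254 - 467)) + 727) - 3086) - 1300 = (((-312 - 721) + 727) - 3086) - 1300 = ((-1033 + 727) - 3086) - 1300 = (-306 - 3086) - 1300 = -3392 - 1300 = -4692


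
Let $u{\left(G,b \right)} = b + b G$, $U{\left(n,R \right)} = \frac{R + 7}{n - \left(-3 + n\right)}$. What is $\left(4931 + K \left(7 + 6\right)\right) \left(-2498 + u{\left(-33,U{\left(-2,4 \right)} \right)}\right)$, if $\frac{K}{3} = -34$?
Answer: $- \frac{28284830}{3} \approx -9.4283 \cdot 10^{6}$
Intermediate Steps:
$K = -102$ ($K = 3 \left(-34\right) = -102$)
$U{\left(n,R \right)} = \frac{7}{3} + \frac{R}{3}$ ($U{\left(n,R \right)} = \frac{7 + R}{3} = \left(7 + R\right) \frac{1}{3} = \frac{7}{3} + \frac{R}{3}$)
$u{\left(G,b \right)} = b + G b$
$\left(4931 + K \left(7 + 6\right)\right) \left(-2498 + u{\left(-33,U{\left(-2,4 \right)} \right)}\right) = \left(4931 - 102 \left(7 + 6\right)\right) \left(-2498 + \left(\frac{7}{3} + \frac{1}{3} \cdot 4\right) \left(1 - 33\right)\right) = \left(4931 - 1326\right) \left(-2498 + \left(\frac{7}{3} + \frac{4}{3}\right) \left(-32\right)\right) = \left(4931 - 1326\right) \left(-2498 + \frac{11}{3} \left(-32\right)\right) = 3605 \left(-2498 - \frac{352}{3}\right) = 3605 \left(- \frac{7846}{3}\right) = - \frac{28284830}{3}$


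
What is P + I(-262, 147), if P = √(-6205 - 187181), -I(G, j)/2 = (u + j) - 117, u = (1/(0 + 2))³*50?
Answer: -145/2 + I*√193386 ≈ -72.5 + 439.76*I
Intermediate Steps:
u = 25/4 (u = (1/2)³*50 = (½)³*50 = (⅛)*50 = 25/4 ≈ 6.2500)
I(G, j) = 443/2 - 2*j (I(G, j) = -2*((25/4 + j) - 117) = -2*(-443/4 + j) = 443/2 - 2*j)
P = I*√193386 (P = √(-193386) = I*√193386 ≈ 439.76*I)
P + I(-262, 147) = I*√193386 + (443/2 - 2*147) = I*√193386 + (443/2 - 294) = I*√193386 - 145/2 = -145/2 + I*√193386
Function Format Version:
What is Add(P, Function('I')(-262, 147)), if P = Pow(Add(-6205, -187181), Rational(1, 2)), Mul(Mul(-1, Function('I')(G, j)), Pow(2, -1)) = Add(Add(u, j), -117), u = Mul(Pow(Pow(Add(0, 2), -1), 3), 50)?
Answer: Add(Rational(-145, 2), Mul(I, Pow(193386, Rational(1, 2)))) ≈ Add(-72.500, Mul(439.76, I))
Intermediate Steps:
u = Rational(25, 4) (u = Mul(Pow(Pow(2, -1), 3), 50) = Mul(Pow(Rational(1, 2), 3), 50) = Mul(Rational(1, 8), 50) = Rational(25, 4) ≈ 6.2500)
Function('I')(G, j) = Add(Rational(443, 2), Mul(-2, j)) (Function('I')(G, j) = Mul(-2, Add(Add(Rational(25, 4), j), -117)) = Mul(-2, Add(Rational(-443, 4), j)) = Add(Rational(443, 2), Mul(-2, j)))
P = Mul(I, Pow(193386, Rational(1, 2))) (P = Pow(-193386, Rational(1, 2)) = Mul(I, Pow(193386, Rational(1, 2))) ≈ Mul(439.76, I))
Add(P, Function('I')(-262, 147)) = Add(Mul(I, Pow(193386, Rational(1, 2))), Add(Rational(443, 2), Mul(-2, 147))) = Add(Mul(I, Pow(193386, Rational(1, 2))), Add(Rational(443, 2), -294)) = Add(Mul(I, Pow(193386, Rational(1, 2))), Rational(-145, 2)) = Add(Rational(-145, 2), Mul(I, Pow(193386, Rational(1, 2))))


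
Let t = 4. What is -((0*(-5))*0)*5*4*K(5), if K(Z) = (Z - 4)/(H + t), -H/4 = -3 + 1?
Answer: 0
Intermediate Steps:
H = 8 (H = -4*(-3 + 1) = -4*(-2) = 8)
K(Z) = -1/3 + Z/12 (K(Z) = (Z - 4)/(8 + 4) = (-4 + Z)/12 = (-4 + Z)*(1/12) = -1/3 + Z/12)
-((0*(-5))*0)*5*4*K(5) = -((0*(-5))*0)*5*4*(-1/3 + (1/12)*5) = -(0*0)*5*4*(-1/3 + 5/12) = -0*5*4*(1/12) = -0/3 = -1*0 = 0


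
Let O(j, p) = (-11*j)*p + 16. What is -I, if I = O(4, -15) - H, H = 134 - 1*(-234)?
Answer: -308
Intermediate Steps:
O(j, p) = 16 - 11*j*p (O(j, p) = -11*j*p + 16 = 16 - 11*j*p)
H = 368 (H = 134 + 234 = 368)
I = 308 (I = (16 - 11*4*(-15)) - 1*368 = (16 + 660) - 368 = 676 - 368 = 308)
-I = -1*308 = -308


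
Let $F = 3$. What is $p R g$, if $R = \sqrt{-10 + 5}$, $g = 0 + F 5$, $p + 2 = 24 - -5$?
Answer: $405 i \sqrt{5} \approx 905.61 i$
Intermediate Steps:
$p = 27$ ($p = -2 + \left(24 - -5\right) = -2 + \left(24 + 5\right) = -2 + 29 = 27$)
$g = 15$ ($g = 0 + 3 \cdot 5 = 0 + 15 = 15$)
$R = i \sqrt{5}$ ($R = \sqrt{-5} = i \sqrt{5} \approx 2.2361 i$)
$p R g = 27 i \sqrt{5} \cdot 15 = 405 i \sqrt{5}$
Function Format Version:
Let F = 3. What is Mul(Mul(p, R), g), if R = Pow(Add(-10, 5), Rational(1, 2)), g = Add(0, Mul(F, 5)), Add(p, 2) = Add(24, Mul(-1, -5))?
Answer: Mul(405, I, Pow(5, Rational(1, 2))) ≈ Mul(905.61, I)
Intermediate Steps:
p = 27 (p = Add(-2, Add(24, Mul(-1, -5))) = Add(-2, Add(24, 5)) = Add(-2, 29) = 27)
g = 15 (g = Add(0, Mul(3, 5)) = Add(0, 15) = 15)
R = Mul(I, Pow(5, Rational(1, 2))) (R = Pow(-5, Rational(1, 2)) = Mul(I, Pow(5, Rational(1, 2))) ≈ Mul(2.2361, I))
Mul(Mul(p, R), g) = Mul(Mul(27, Mul(I, Pow(5, Rational(1, 2)))), 15) = Mul(Mul(27, I, Pow(5, Rational(1, 2))), 15) = Mul(405, I, Pow(5, Rational(1, 2)))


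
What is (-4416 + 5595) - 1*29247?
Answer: -28068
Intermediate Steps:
(-4416 + 5595) - 1*29247 = 1179 - 29247 = -28068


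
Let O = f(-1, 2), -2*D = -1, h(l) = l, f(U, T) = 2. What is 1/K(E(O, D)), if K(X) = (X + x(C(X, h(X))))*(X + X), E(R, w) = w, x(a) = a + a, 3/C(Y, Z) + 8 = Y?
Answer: -10/3 ≈ -3.3333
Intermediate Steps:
D = 1/2 (D = -1/2*(-1) = 1/2 ≈ 0.50000)
C(Y, Z) = 3/(-8 + Y)
O = 2
x(a) = 2*a
K(X) = 2*X*(X + 6/(-8 + X)) (K(X) = (X + 2*(3/(-8 + X)))*(X + X) = (X + 6/(-8 + X))*(2*X) = 2*X*(X + 6/(-8 + X)))
1/K(E(O, D)) = 1/(2*(1/2)*(6 + (-8 + 1/2)/2)/(-8 + 1/2)) = 1/(2*(1/2)*(6 + (1/2)*(-15/2))/(-15/2)) = 1/(2*(1/2)*(-2/15)*(6 - 15/4)) = 1/(2*(1/2)*(-2/15)*(9/4)) = 1/(-3/10) = -10/3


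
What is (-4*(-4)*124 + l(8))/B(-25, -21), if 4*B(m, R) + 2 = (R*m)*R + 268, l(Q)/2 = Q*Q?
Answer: -8448/10759 ≈ -0.78520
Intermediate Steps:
l(Q) = 2*Q² (l(Q) = 2*(Q*Q) = 2*Q²)
B(m, R) = 133/2 + m*R²/4 (B(m, R) = -½ + ((R*m)*R + 268)/4 = -½ + (m*R² + 268)/4 = -½ + (268 + m*R²)/4 = -½ + (67 + m*R²/4) = 133/2 + m*R²/4)
(-4*(-4)*124 + l(8))/B(-25, -21) = (-4*(-4)*124 + 2*8²)/(133/2 + (¼)*(-25)*(-21)²) = (16*124 + 2*64)/(133/2 + (¼)*(-25)*441) = (1984 + 128)/(133/2 - 11025/4) = 2112/(-10759/4) = 2112*(-4/10759) = -8448/10759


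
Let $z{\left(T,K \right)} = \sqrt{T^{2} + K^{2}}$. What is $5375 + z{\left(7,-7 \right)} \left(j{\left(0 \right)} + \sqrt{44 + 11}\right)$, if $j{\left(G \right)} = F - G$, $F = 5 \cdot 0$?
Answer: $5375 + 7 \sqrt{110} \approx 5448.4$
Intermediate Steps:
$F = 0$
$j{\left(G \right)} = - G$ ($j{\left(G \right)} = 0 - G = - G$)
$z{\left(T,K \right)} = \sqrt{K^{2} + T^{2}}$
$5375 + z{\left(7,-7 \right)} \left(j{\left(0 \right)} + \sqrt{44 + 11}\right) = 5375 + \sqrt{\left(-7\right)^{2} + 7^{2}} \left(\left(-1\right) 0 + \sqrt{44 + 11}\right) = 5375 + \sqrt{49 + 49} \left(0 + \sqrt{55}\right) = 5375 + \sqrt{98} \sqrt{55} = 5375 + 7 \sqrt{2} \sqrt{55} = 5375 + 7 \sqrt{110}$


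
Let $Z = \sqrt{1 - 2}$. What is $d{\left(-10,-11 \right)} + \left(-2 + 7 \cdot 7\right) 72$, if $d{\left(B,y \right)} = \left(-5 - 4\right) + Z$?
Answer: $3375 + i \approx 3375.0 + 1.0 i$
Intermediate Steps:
$Z = i$ ($Z = \sqrt{-1} = i \approx 1.0 i$)
$d{\left(B,y \right)} = -9 + i$ ($d{\left(B,y \right)} = \left(-5 - 4\right) + i = -9 + i$)
$d{\left(-10,-11 \right)} + \left(-2 + 7 \cdot 7\right) 72 = \left(-9 + i\right) + \left(-2 + 7 \cdot 7\right) 72 = \left(-9 + i\right) + \left(-2 + 49\right) 72 = \left(-9 + i\right) + 47 \cdot 72 = \left(-9 + i\right) + 3384 = 3375 + i$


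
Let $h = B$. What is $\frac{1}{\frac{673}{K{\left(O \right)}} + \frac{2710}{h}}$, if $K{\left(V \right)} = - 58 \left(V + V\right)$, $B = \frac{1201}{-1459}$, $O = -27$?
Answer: $- \frac{3761532}{12382775207} \approx -0.00030377$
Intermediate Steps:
$B = - \frac{1201}{1459}$ ($B = 1201 \left(- \frac{1}{1459}\right) = - \frac{1201}{1459} \approx -0.82317$)
$K{\left(V \right)} = - 116 V$ ($K{\left(V \right)} = - 58 \cdot 2 V = - 116 V$)
$h = - \frac{1201}{1459} \approx -0.82317$
$\frac{1}{\frac{673}{K{\left(O \right)}} + \frac{2710}{h}} = \frac{1}{\frac{673}{\left(-116\right) \left(-27\right)} + \frac{2710}{- \frac{1201}{1459}}} = \frac{1}{\frac{673}{3132} + 2710 \left(- \frac{1459}{1201}\right)} = \frac{1}{673 \cdot \frac{1}{3132} - \frac{3953890}{1201}} = \frac{1}{\frac{673}{3132} - \frac{3953890}{1201}} = \frac{1}{- \frac{12382775207}{3761532}} = - \frac{3761532}{12382775207}$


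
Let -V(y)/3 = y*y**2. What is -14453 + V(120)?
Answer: -5198453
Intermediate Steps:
V(y) = -3*y**3 (V(y) = -3*y*y**2 = -3*y**3)
-14453 + V(120) = -14453 - 3*120**3 = -14453 - 3*1728000 = -14453 - 5184000 = -5198453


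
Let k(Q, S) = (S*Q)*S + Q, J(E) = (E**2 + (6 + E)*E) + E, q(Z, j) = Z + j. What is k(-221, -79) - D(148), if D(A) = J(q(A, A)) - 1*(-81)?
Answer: -1556867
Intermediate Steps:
J(E) = E + E**2 + E*(6 + E) (J(E) = (E**2 + E*(6 + E)) + E = E + E**2 + E*(6 + E))
k(Q, S) = Q + Q*S**2 (k(Q, S) = (Q*S)*S + Q = Q*S**2 + Q = Q + Q*S**2)
D(A) = 81 + 2*A*(7 + 4*A) (D(A) = (A + A)*(7 + 2*(A + A)) - 1*(-81) = (2*A)*(7 + 2*(2*A)) + 81 = (2*A)*(7 + 4*A) + 81 = 2*A*(7 + 4*A) + 81 = 81 + 2*A*(7 + 4*A))
k(-221, -79) - D(148) = -221*(1 + (-79)**2) - (81 + 2*148*(7 + 4*148)) = -221*(1 + 6241) - (81 + 2*148*(7 + 592)) = -221*6242 - (81 + 2*148*599) = -1379482 - (81 + 177304) = -1379482 - 1*177385 = -1379482 - 177385 = -1556867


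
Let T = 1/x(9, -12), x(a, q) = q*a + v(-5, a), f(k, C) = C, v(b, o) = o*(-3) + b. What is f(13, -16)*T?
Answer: 4/35 ≈ 0.11429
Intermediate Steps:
v(b, o) = b - 3*o (v(b, o) = -3*o + b = b - 3*o)
x(a, q) = -5 - 3*a + a*q (x(a, q) = q*a + (-5 - 3*a) = a*q + (-5 - 3*a) = -5 - 3*a + a*q)
T = -1/140 (T = 1/(-5 - 3*9 + 9*(-12)) = 1/(-5 - 27 - 108) = 1/(-140) = -1/140 ≈ -0.0071429)
f(13, -16)*T = -16*(-1/140) = 4/35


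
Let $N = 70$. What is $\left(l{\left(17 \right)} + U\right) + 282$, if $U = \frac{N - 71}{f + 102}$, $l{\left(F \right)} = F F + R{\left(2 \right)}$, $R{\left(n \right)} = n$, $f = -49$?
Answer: $\frac{30368}{53} \approx 572.98$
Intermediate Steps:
$l{\left(F \right)} = 2 + F^{2}$ ($l{\left(F \right)} = F F + 2 = F^{2} + 2 = 2 + F^{2}$)
$U = - \frac{1}{53}$ ($U = \frac{70 - 71}{-49 + 102} = - \frac{1}{53} \approx -0.018868$)
$\left(l{\left(17 \right)} + U\right) + 282 = \left(\left(2 + 17^{2}\right) - \frac{1}{53}\right) + 282 = \left(\left(2 + 289\right) - \frac{1}{53}\right) + 282 = \left(291 - \frac{1}{53}\right) + 282 = \frac{15422}{53} + 282 = \frac{30368}{53}$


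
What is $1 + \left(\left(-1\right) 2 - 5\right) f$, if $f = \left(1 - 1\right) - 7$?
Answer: $50$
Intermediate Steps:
$f = -7$ ($f = 0 - 7 = -7$)
$1 + \left(\left(-1\right) 2 - 5\right) f = 1 + \left(\left(-1\right) 2 - 5\right) \left(-7\right) = 1 + \left(-2 - 5\right) \left(-7\right) = 1 - -49 = 1 + 49 = 50$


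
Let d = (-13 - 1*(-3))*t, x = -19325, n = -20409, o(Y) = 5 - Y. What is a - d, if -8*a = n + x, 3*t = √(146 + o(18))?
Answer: 19867/4 + 10*√133/3 ≈ 5005.2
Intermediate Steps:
t = √133/3 (t = √(146 + (5 - 1*18))/3 = √(146 + (5 - 18))/3 = √(146 - 13)/3 = √133/3 ≈ 3.8442)
a = 19867/4 (a = -(-20409 - 19325)/8 = -⅛*(-39734) = 19867/4 ≈ 4966.8)
d = -10*√133/3 (d = (-13 - 1*(-3))*(√133/3) = (-13 + 3)*(√133/3) = -10*√133/3 ≈ -38.442)
a - d = 19867/4 - (-10)*√133/3 = 19867/4 + 10*√133/3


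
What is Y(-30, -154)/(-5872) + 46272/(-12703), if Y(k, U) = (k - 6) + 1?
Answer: -271264579/74592016 ≈ -3.6366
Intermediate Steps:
Y(k, U) = -5 + k (Y(k, U) = (-6 + k) + 1 = -5 + k)
Y(-30, -154)/(-5872) + 46272/(-12703) = (-5 - 30)/(-5872) + 46272/(-12703) = -35*(-1/5872) + 46272*(-1/12703) = 35/5872 - 46272/12703 = -271264579/74592016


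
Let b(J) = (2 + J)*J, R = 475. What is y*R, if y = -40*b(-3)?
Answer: -57000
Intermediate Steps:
b(J) = J*(2 + J)
y = -120 (y = -(-120)*(2 - 3) = -(-120)*(-1) = -40*3 = -120)
y*R = -120*475 = -57000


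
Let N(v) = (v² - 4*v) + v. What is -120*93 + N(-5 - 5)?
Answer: -11030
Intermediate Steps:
N(v) = v² - 3*v
-120*93 + N(-5 - 5) = -120*93 + (-5 - 5)*(-3 + (-5 - 5)) = -11160 - 10*(-3 - 10) = -11160 - 10*(-13) = -11160 + 130 = -11030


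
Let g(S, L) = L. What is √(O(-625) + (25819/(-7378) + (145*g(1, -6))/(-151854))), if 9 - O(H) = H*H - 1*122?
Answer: I*√13615874013194994051098/186729802 ≈ 624.9*I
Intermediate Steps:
O(H) = 131 - H² (O(H) = 9 - (H*H - 1*122) = 9 - (H² - 122) = 9 - (-122 + H²) = 9 + (122 - H²) = 131 - H²)
√(O(-625) + (25819/(-7378) + (145*g(1, -6))/(-151854))) = √((131 - 1*(-625)²) + (25819/(-7378) + (145*(-6))/(-151854))) = √((131 - 1*390625) + (25819*(-1/7378) - 870*(-1/151854))) = √((131 - 390625) + (-25819/7378 + 145/25309)) = √(-390494 - 652383261/186729802) = √(-72917519685449/186729802) = I*√13615874013194994051098/186729802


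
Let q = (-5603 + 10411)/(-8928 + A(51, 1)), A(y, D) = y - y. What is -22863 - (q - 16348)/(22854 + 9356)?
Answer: -821823383711/35946360 ≈ -22863.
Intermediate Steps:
A(y, D) = 0
q = -601/1116 (q = (-5603 + 10411)/(-8928 + 0) = 4808/(-8928) = 4808*(-1/8928) = -601/1116 ≈ -0.53853)
-22863 - (q - 16348)/(22854 + 9356) = -22863 - (-601/1116 - 16348)/(22854 + 9356) = -22863 - (-18244969)/(1116*32210) = -22863 - 1*(-18244969/35946360) = -22863 + 18244969/35946360 = -821823383711/35946360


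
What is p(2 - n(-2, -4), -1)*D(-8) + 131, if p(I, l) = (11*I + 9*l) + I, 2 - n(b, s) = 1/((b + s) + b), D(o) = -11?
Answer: 493/2 ≈ 246.50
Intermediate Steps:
n(b, s) = 2 - 1/(s + 2*b) (n(b, s) = 2 - 1/((b + s) + b) = 2 - 1/(s + 2*b))
p(I, l) = 9*l + 12*I (p(I, l) = (9*l + 11*I) + I = 9*l + 12*I)
p(2 - n(-2, -4), -1)*D(-8) + 131 = (9*(-1) + 12*(2 - (-1 + 2*(-4) + 4*(-2))/(-4 + 2*(-2))))*(-11) + 131 = (-9 + 12*(2 - (-1 - 8 - 8)/(-4 - 4)))*(-11) + 131 = (-9 + 12*(2 - (-17)/(-8)))*(-11) + 131 = (-9 + 12*(2 - (-1)*(-17)/8))*(-11) + 131 = (-9 + 12*(2 - 1*17/8))*(-11) + 131 = (-9 + 12*(2 - 17/8))*(-11) + 131 = (-9 + 12*(-⅛))*(-11) + 131 = (-9 - 3/2)*(-11) + 131 = -21/2*(-11) + 131 = 231/2 + 131 = 493/2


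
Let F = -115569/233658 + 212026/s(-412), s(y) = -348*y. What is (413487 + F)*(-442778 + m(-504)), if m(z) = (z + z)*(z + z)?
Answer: 12255085313813607895/51698996 ≈ 2.3705e+11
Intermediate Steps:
F = 101764661/103397992 (F = -115569/233658 + 212026/((-348*(-412))) = -115569*1/233658 + 212026/143376 = -12841/25962 + 212026*(1/143376) = -12841/25962 + 106013/71688 = 101764661/103397992 ≈ 0.98420)
m(z) = 4*z² (m(z) = (2*z)*(2*z) = 4*z²)
(413487 + F)*(-442778 + m(-504)) = (413487 + 101764661/103397992)*(-442778 + 4*(-504)²) = 42753827282765*(-442778 + 4*254016)/103397992 = 42753827282765*(-442778 + 1016064)/103397992 = (42753827282765/103397992)*573286 = 12255085313813607895/51698996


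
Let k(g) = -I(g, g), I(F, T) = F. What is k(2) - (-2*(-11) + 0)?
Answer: -24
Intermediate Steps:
k(g) = -g
k(2) - (-2*(-11) + 0) = -1*2 - (-2*(-11) + 0) = -2 - (22 + 0) = -2 - 1*22 = -2 - 22 = -24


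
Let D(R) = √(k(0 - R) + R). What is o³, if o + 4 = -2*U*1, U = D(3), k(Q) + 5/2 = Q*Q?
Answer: -(4 + √38)³ ≈ -1050.1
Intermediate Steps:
k(Q) = -5/2 + Q² (k(Q) = -5/2 + Q*Q = -5/2 + Q²)
D(R) = √(-5/2 + R + R²) (D(R) = √((-5/2 + (0 - R)²) + R) = √((-5/2 + (-R)²) + R) = √((-5/2 + R²) + R) = √(-5/2 + R + R²))
U = √38/2 (U = √(-10 + 4*3 + 4*3²)/2 = √(-10 + 12 + 4*9)/2 = √(-10 + 12 + 36)/2 = √38/2 ≈ 3.0822)
o = -4 - √38 (o = -4 - √38*1 = -4 - √38 ≈ -10.164)
o³ = (-4 - √38)³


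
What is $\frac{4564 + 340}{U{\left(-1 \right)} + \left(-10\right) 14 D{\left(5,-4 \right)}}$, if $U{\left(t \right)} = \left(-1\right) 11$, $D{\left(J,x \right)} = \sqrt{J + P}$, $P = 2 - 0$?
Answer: $\frac{53944}{137079} - \frac{686560 \sqrt{7}}{137079} \approx -12.858$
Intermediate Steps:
$P = 2$ ($P = 2 + 0 = 2$)
$D{\left(J,x \right)} = \sqrt{2 + J}$ ($D{\left(J,x \right)} = \sqrt{J + 2} = \sqrt{2 + J}$)
$U{\left(t \right)} = -11$
$\frac{4564 + 340}{U{\left(-1 \right)} + \left(-10\right) 14 D{\left(5,-4 \right)}} = \frac{4564 + 340}{-11 + \left(-10\right) 14 \sqrt{2 + 5}} = \frac{4904}{-11 - 140 \sqrt{7}}$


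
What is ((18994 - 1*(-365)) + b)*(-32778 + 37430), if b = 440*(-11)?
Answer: 67542388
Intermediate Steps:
b = -4840
((18994 - 1*(-365)) + b)*(-32778 + 37430) = ((18994 - 1*(-365)) - 4840)*(-32778 + 37430) = ((18994 + 365) - 4840)*4652 = (19359 - 4840)*4652 = 14519*4652 = 67542388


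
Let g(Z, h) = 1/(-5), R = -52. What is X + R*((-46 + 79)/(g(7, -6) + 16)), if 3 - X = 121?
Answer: -17902/79 ≈ -226.61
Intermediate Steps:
g(Z, h) = -⅕
X = -118 (X = 3 - 1*121 = 3 - 121 = -118)
X + R*((-46 + 79)/(g(7, -6) + 16)) = -118 - 52*(-46 + 79)/(-⅕ + 16) = -118 - 1716/79/5 = -118 - 1716*5/79 = -118 - 52*165/79 = -118 - 8580/79 = -17902/79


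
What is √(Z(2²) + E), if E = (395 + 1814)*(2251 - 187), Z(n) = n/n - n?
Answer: 3*√506597 ≈ 2135.3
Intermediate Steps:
Z(n) = 1 - n
E = 4559376 (E = 2209*2064 = 4559376)
√(Z(2²) + E) = √((1 - 1*2²) + 4559376) = √((1 - 1*4) + 4559376) = √((1 - 4) + 4559376) = √(-3 + 4559376) = √4559373 = 3*√506597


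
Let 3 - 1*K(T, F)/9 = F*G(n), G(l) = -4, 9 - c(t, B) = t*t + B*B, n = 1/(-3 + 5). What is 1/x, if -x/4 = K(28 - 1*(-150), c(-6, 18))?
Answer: 1/50436 ≈ 1.9827e-5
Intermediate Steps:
n = ½ (n = 1/2 = ½ ≈ 0.50000)
c(t, B) = 9 - B² - t² (c(t, B) = 9 - (t*t + B*B) = 9 - (t² + B²) = 9 - (B² + t²) = 9 + (-B² - t²) = 9 - B² - t²)
K(T, F) = 27 + 36*F (K(T, F) = 27 - 9*F*(-4) = 27 - (-36)*F = 27 + 36*F)
x = 50436 (x = -4*(27 + 36*(9 - 1*18² - 1*(-6)²)) = -4*(27 + 36*(9 - 1*324 - 1*36)) = -4*(27 + 36*(9 - 324 - 36)) = -4*(27 + 36*(-351)) = -4*(27 - 12636) = -4*(-12609) = 50436)
1/x = 1/50436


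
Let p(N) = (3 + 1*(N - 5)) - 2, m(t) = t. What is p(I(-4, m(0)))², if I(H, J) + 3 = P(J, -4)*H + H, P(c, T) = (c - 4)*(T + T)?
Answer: 19321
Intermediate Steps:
P(c, T) = 2*T*(-4 + c) (P(c, T) = (-4 + c)*(2*T) = 2*T*(-4 + c))
I(H, J) = -3 + H + H*(32 - 8*J) (I(H, J) = -3 + ((2*(-4)*(-4 + J))*H + H) = -3 + ((32 - 8*J)*H + H) = -3 + (H*(32 - 8*J) + H) = -3 + (H + H*(32 - 8*J)) = -3 + H + H*(32 - 8*J))
p(N) = -4 + N (p(N) = (3 + 1*(-5 + N)) - 2 = (3 + (-5 + N)) - 2 = (-2 + N) - 2 = -4 + N)
p(I(-4, m(0)))² = (-4 + (-3 - 4 - 8*(-4)*(-4 + 0)))² = (-4 + (-3 - 4 - 8*(-4)*(-4)))² = (-4 + (-3 - 4 - 128))² = (-4 - 135)² = (-139)² = 19321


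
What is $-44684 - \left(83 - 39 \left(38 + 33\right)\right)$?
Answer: $-41998$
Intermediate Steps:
$-44684 - \left(83 - 39 \left(38 + 33\right)\right) = -44684 - \left(83 - 2769\right) = -44684 - -2686 = -44684 + 2686 = -41998$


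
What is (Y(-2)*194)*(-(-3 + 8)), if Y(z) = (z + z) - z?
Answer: 1940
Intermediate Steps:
Y(z) = z (Y(z) = 2*z - z = z)
(Y(-2)*194)*(-(-3 + 8)) = (-2*194)*(-(-3 + 8)) = -(-388)*5 = -388*(-5) = 1940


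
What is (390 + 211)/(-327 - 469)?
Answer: -601/796 ≈ -0.75502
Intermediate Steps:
(390 + 211)/(-327 - 469) = 601/(-796) = 601*(-1/796) = -601/796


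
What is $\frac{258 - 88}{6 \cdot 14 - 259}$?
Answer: $- \frac{34}{35} \approx -0.97143$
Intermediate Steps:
$\frac{258 - 88}{6 \cdot 14 - 259} = \frac{170}{84 - 259} = \frac{170}{-175} = 170 \left(- \frac{1}{175}\right) = - \frac{34}{35}$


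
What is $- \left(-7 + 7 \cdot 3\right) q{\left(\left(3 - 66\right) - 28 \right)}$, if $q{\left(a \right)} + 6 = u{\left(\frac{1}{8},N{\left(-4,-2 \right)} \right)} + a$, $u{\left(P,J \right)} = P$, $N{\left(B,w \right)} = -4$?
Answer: $\frac{5425}{4} \approx 1356.3$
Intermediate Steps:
$q{\left(a \right)} = - \frac{47}{8} + a$ ($q{\left(a \right)} = -6 + \left(\frac{1}{8} + a\right) = - \frac{47}{8} + a$)
$- \left(-7 + 7 \cdot 3\right) q{\left(\left(3 - 66\right) - 28 \right)} = - \left(-7 + 7 \cdot 3\right) \left(- \frac{47}{8} + \left(\left(3 - 66\right) - 28\right)\right) = - \left(-7 + 21\right) \left(- \frac{47}{8} - 91\right) = - 14 \left(- \frac{47}{8} - 91\right) = - \frac{14 \left(-775\right)}{8} = \left(-1\right) \left(- \frac{5425}{4}\right) = \frac{5425}{4}$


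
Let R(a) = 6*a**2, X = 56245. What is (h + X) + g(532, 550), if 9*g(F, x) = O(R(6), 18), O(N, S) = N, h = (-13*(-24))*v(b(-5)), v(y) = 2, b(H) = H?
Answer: 56893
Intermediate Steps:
h = 624 (h = -13*(-24)*2 = 312*2 = 624)
g(F, x) = 24 (g(F, x) = (6*6**2)/9 = (6*36)/9 = (1/9)*216 = 24)
(h + X) + g(532, 550) = (624 + 56245) + 24 = 56869 + 24 = 56893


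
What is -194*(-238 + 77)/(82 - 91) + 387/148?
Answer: -4619149/1332 ≈ -3467.8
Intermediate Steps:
-194*(-238 + 77)/(82 - 91) + 387/148 = -194/((-9/(-161))) + 387*(1/148) = -194/((-9*(-1/161))) + 387/148 = -194/9/161 + 387/148 = -194*161/9 + 387/148 = -31234/9 + 387/148 = -4619149/1332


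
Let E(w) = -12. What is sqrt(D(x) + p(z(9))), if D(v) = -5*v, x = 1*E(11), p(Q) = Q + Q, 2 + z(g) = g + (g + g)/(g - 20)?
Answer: sqrt(8558)/11 ≈ 8.4100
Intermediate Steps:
z(g) = -2 + g + 2*g/(-20 + g) (z(g) = -2 + (g + (g + g)/(g - 20)) = -2 + (g + (2*g)/(-20 + g)) = -2 + (g + 2*g/(-20 + g)) = -2 + g + 2*g/(-20 + g))
p(Q) = 2*Q
x = -12 (x = 1*(-12) = -12)
sqrt(D(x) + p(z(9))) = sqrt(-5*(-12) + 2*((40 + 9**2 - 20*9)/(-20 + 9))) = sqrt(60 + 2*((40 + 81 - 180)/(-11))) = sqrt(60 + 2*(-1/11*(-59))) = sqrt(60 + 2*(59/11)) = sqrt(60 + 118/11) = sqrt(778/11) = sqrt(8558)/11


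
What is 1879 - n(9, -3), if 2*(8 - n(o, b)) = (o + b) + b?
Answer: 3745/2 ≈ 1872.5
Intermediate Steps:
n(o, b) = 8 - b - o/2 (n(o, b) = 8 - ((o + b) + b)/2 = 8 - ((b + o) + b)/2 = 8 - (o + 2*b)/2 = 8 + (-b - o/2) = 8 - b - o/2)
1879 - n(9, -3) = 1879 - (8 - 1*(-3) - ½*9) = 1879 - (8 + 3 - 9/2) = 1879 - 1*13/2 = 1879 - 13/2 = 3745/2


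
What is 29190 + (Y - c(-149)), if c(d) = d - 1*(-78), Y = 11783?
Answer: 41044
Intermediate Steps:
c(d) = 78 + d (c(d) = d + 78 = 78 + d)
29190 + (Y - c(-149)) = 29190 + (11783 - (78 - 149)) = 29190 + (11783 - 1*(-71)) = 29190 + (11783 + 71) = 29190 + 11854 = 41044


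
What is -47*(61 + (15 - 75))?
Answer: -47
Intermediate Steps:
-47*(61 + (15 - 75)) = -47*(61 - 60) = -47*1 = -47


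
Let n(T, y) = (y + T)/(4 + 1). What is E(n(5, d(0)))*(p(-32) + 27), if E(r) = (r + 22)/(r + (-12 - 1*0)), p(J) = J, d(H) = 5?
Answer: 12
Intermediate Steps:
n(T, y) = T/5 + y/5 (n(T, y) = (T + y)/5 = (T + y)*(⅕) = T/5 + y/5)
E(r) = (22 + r)/(-12 + r) (E(r) = (22 + r)/(r + (-12 + 0)) = (22 + r)/(r - 12) = (22 + r)/(-12 + r))
E(n(5, d(0)))*(p(-32) + 27) = ((22 + ((⅕)*5 + (⅕)*5))/(-12 + ((⅕)*5 + (⅕)*5)))*(-32 + 27) = ((22 + (1 + 1))/(-12 + (1 + 1)))*(-5) = ((22 + 2)/(-12 + 2))*(-5) = (24/(-10))*(-5) = -⅒*24*(-5) = -12/5*(-5) = 12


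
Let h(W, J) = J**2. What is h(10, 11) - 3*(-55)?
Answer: 286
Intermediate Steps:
h(10, 11) - 3*(-55) = 11**2 - 3*(-55) = 121 + 165 = 286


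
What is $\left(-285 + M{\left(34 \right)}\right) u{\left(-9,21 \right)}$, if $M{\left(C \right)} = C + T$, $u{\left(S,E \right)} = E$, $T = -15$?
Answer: $-5586$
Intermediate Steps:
$M{\left(C \right)} = -15 + C$ ($M{\left(C \right)} = C - 15 = -15 + C$)
$\left(-285 + M{\left(34 \right)}\right) u{\left(-9,21 \right)} = \left(-285 + \left(-15 + 34\right)\right) 21 = \left(-285 + 19\right) 21 = \left(-266\right) 21 = -5586$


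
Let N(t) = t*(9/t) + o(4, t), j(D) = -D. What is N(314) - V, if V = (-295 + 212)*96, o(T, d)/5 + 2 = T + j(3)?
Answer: 7972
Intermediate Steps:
o(T, d) = -25 + 5*T (o(T, d) = -10 + 5*(T - 1*3) = -10 + 5*(T - 3) = -10 + 5*(-3 + T) = -10 + (-15 + 5*T) = -25 + 5*T)
N(t) = 4 (N(t) = t*(9/t) + (-25 + 5*4) = 9 + (-25 + 20) = 9 - 5 = 4)
V = -7968 (V = -83*96 = -7968)
N(314) - V = 4 - 1*(-7968) = 4 + 7968 = 7972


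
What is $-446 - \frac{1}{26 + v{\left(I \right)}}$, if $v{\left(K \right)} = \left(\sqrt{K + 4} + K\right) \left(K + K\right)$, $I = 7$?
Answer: $- \frac{1474061}{3305} + \frac{7 \sqrt{11}}{6610} \approx -446.01$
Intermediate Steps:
$v{\left(K \right)} = 2 K \left(K + \sqrt{4 + K}\right)$ ($v{\left(K \right)} = \left(\sqrt{4 + K} + K\right) 2 K = \left(K + \sqrt{4 + K}\right) 2 K = 2 K \left(K + \sqrt{4 + K}\right)$)
$-446 - \frac{1}{26 + v{\left(I \right)}} = -446 - \frac{1}{26 + 2 \cdot 7 \left(7 + \sqrt{4 + 7}\right)} = -446 - \frac{1}{26 + 2 \cdot 7 \left(7 + \sqrt{11}\right)} = -446 - \frac{1}{26 + \left(98 + 14 \sqrt{11}\right)} = -446 - \frac{1}{124 + 14 \sqrt{11}}$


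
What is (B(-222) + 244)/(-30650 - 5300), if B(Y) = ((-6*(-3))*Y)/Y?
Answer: -131/17975 ≈ -0.0072879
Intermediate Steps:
B(Y) = 18 (B(Y) = (18*Y)/Y = 18)
(B(-222) + 244)/(-30650 - 5300) = (18 + 244)/(-30650 - 5300) = 262/(-35950) = 262*(-1/35950) = -131/17975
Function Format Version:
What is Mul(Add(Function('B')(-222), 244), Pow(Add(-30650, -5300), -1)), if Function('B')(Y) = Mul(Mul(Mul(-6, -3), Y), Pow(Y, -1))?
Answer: Rational(-131, 17975) ≈ -0.0072879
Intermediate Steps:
Function('B')(Y) = 18 (Function('B')(Y) = Mul(Mul(18, Y), Pow(Y, -1)) = 18)
Mul(Add(Function('B')(-222), 244), Pow(Add(-30650, -5300), -1)) = Mul(Add(18, 244), Pow(Add(-30650, -5300), -1)) = Mul(262, Pow(-35950, -1)) = Mul(262, Rational(-1, 35950)) = Rational(-131, 17975)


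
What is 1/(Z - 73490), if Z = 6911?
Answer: -1/66579 ≈ -1.5020e-5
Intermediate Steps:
1/(Z - 73490) = 1/(6911 - 73490) = 1/(-66579) = -1/66579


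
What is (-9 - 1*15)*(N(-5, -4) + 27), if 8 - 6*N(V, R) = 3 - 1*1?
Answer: -672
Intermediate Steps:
N(V, R) = 1 (N(V, R) = 4/3 - (3 - 1*1)/6 = 4/3 - (3 - 1)/6 = 4/3 - 1/6*2 = 4/3 - 1/3 = 1)
(-9 - 1*15)*(N(-5, -4) + 27) = (-9 - 1*15)*(1 + 27) = (-9 - 15)*28 = -24*28 = -672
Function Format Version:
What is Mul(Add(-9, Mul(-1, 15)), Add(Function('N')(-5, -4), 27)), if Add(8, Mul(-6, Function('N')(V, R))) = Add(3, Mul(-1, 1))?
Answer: -672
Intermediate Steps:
Function('N')(V, R) = 1 (Function('N')(V, R) = Add(Rational(4, 3), Mul(Rational(-1, 6), Add(3, Mul(-1, 1)))) = Add(Rational(4, 3), Mul(Rational(-1, 6), Add(3, -1))) = Add(Rational(4, 3), Mul(Rational(-1, 6), 2)) = Add(Rational(4, 3), Rational(-1, 3)) = 1)
Mul(Add(-9, Mul(-1, 15)), Add(Function('N')(-5, -4), 27)) = Mul(Add(-9, Mul(-1, 15)), Add(1, 27)) = Mul(Add(-9, -15), 28) = Mul(-24, 28) = -672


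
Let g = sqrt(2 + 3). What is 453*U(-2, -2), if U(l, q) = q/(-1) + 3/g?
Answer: 906 + 1359*sqrt(5)/5 ≈ 1513.8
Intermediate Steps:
g = sqrt(5) ≈ 2.2361
U(l, q) = -q + 3*sqrt(5)/5 (U(l, q) = q/(-1) + 3/(sqrt(5)) = q*(-1) + 3*(sqrt(5)/5) = -q + 3*sqrt(5)/5)
453*U(-2, -2) = 453*(-1*(-2) + 3*sqrt(5)/5) = 453*(2 + 3*sqrt(5)/5) = 906 + 1359*sqrt(5)/5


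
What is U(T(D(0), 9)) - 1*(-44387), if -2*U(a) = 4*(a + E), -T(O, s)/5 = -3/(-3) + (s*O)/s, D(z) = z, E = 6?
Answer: 44385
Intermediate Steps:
T(O, s) = -5 - 5*O (T(O, s) = -5*(-3/(-3) + (s*O)/s) = -5*(-3*(-1/3) + (O*s)/s) = -5*(1 + O) = -5 - 5*O)
U(a) = -12 - 2*a (U(a) = -2*(a + 6) = -2*(6 + a) = -(24 + 4*a)/2 = -12 - 2*a)
U(T(D(0), 9)) - 1*(-44387) = (-12 - 2*(-5 - 5*0)) - 1*(-44387) = (-12 - 2*(-5 + 0)) + 44387 = (-12 - 2*(-5)) + 44387 = (-12 + 10) + 44387 = -2 + 44387 = 44385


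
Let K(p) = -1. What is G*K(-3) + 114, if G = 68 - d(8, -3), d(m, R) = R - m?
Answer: 35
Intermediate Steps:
G = 79 (G = 68 - (-3 - 1*8) = 68 - (-3 - 8) = 68 - 1*(-11) = 68 + 11 = 79)
G*K(-3) + 114 = 79*(-1) + 114 = -79 + 114 = 35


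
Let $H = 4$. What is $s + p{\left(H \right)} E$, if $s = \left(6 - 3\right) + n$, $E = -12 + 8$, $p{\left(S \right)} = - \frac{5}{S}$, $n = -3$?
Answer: $5$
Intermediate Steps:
$E = -4$
$s = 0$ ($s = \left(6 - 3\right) - 3 = 3 - 3 = 0$)
$s + p{\left(H \right)} E = 0 + - \frac{5}{4} \left(-4\right) = 0 + \left(-5\right) \frac{1}{4} \left(-4\right) = 0 - -5 = 0 + 5 = 5$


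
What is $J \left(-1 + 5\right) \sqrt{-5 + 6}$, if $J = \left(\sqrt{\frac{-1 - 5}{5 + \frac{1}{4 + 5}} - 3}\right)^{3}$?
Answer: $- \frac{1536 i \sqrt{138}}{529} \approx - 34.109 i$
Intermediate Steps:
$J = - \frac{384 i \sqrt{138}}{529}$ ($J = \left(\sqrt{- \frac{6}{5 + \frac{1}{9}} - 3}\right)^{3} = \left(\sqrt{- \frac{6}{\frac{46}{9}} - 3}\right)^{3} = \left(\sqrt{\left(-6\right) \frac{9}{46} - 3}\right)^{3} = \left(\sqrt{- \frac{27}{23} - 3}\right)^{3} = \left(\sqrt{- \frac{96}{23}}\right)^{3} = \left(\frac{4 i \sqrt{138}}{23}\right)^{3} = - \frac{384 i \sqrt{138}}{529} \approx - 8.5274 i$)
$J \left(-1 + 5\right) \sqrt{-5 + 6} = - \frac{384 i \sqrt{138}}{529} \left(-1 + 5\right) \sqrt{-5 + 6} = - \frac{384 i \sqrt{138}}{529} \cdot 4 \sqrt{1} = - \frac{384 i \sqrt{138}}{529} \cdot 4 \cdot 1 = - \frac{384 i \sqrt{138}}{529} \cdot 4 = - \frac{1536 i \sqrt{138}}{529}$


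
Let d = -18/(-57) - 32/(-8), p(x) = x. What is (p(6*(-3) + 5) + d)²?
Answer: 27225/361 ≈ 75.416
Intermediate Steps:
d = 82/19 (d = -18*(-1/57) - 32*(-⅛) = 6/19 + 4 = 82/19 ≈ 4.3158)
(p(6*(-3) + 5) + d)² = ((6*(-3) + 5) + 82/19)² = ((-18 + 5) + 82/19)² = (-13 + 82/19)² = (-165/19)² = 27225/361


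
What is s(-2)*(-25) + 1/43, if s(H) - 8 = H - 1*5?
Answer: -1074/43 ≈ -24.977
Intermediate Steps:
s(H) = 3 + H (s(H) = 8 + (H - 1*5) = 8 + (H - 5) = 8 + (-5 + H) = 3 + H)
s(-2)*(-25) + 1/43 = (3 - 2)*(-25) + 1/43 = 1*(-25) + 1/43 = -25 + 1/43 = -1074/43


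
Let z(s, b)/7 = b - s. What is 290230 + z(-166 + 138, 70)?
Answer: 290916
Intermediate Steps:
z(s, b) = -7*s + 7*b (z(s, b) = 7*(b - s) = -7*s + 7*b)
290230 + z(-166 + 138, 70) = 290230 + (-7*(-166 + 138) + 7*70) = 290230 + (-7*(-28) + 490) = 290230 + (196 + 490) = 290230 + 686 = 290916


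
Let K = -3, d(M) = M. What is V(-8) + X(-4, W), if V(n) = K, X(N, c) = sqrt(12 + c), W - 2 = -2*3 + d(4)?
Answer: -3 + 2*sqrt(3) ≈ 0.46410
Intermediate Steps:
W = 0 (W = 2 + (-2*3 + 4) = 2 + (-6 + 4) = 2 - 2 = 0)
V(n) = -3
V(-8) + X(-4, W) = -3 + sqrt(12 + 0) = -3 + sqrt(12) = -3 + 2*sqrt(3)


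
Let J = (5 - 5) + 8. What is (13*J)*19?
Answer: 1976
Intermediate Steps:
J = 8 (J = 0 + 8 = 8)
(13*J)*19 = (13*8)*19 = 104*19 = 1976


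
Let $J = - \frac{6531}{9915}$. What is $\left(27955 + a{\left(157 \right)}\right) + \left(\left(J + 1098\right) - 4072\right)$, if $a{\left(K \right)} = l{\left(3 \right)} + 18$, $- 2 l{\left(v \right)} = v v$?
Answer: $\frac{165209291}{6610} \approx 24994.0$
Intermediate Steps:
$l{\left(v \right)} = - \frac{v^{2}}{2}$ ($l{\left(v \right)} = - \frac{v v}{2} = - \frac{v^{2}}{2}$)
$J = - \frac{2177}{3305}$ ($J = \left(-6531\right) \frac{1}{9915} = - \frac{2177}{3305} \approx -0.6587$)
$a{\left(K \right)} = \frac{27}{2}$ ($a{\left(K \right)} = - \frac{3^{2}}{2} + 18 = \left(- \frac{1}{2}\right) 9 + 18 = - \frac{9}{2} + 18 = \frac{27}{2}$)
$\left(27955 + a{\left(157 \right)}\right) + \left(\left(J + 1098\right) - 4072\right) = \left(27955 + \frac{27}{2}\right) + \left(\left(- \frac{2177}{3305} + 1098\right) - 4072\right) = \frac{55937}{2} + \left(\frac{3626713}{3305} - 4072\right) = \frac{55937}{2} - \frac{9831247}{3305} = \frac{165209291}{6610}$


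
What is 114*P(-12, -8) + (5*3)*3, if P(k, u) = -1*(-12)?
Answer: 1413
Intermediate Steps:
P(k, u) = 12
114*P(-12, -8) + (5*3)*3 = 114*12 + (5*3)*3 = 1368 + 15*3 = 1368 + 45 = 1413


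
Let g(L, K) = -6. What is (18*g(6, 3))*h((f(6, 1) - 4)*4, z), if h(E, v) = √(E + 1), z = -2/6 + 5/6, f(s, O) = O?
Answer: -108*I*√11 ≈ -358.2*I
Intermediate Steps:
z = ½ (z = -2*⅙ + 5*(⅙) = -⅓ + ⅚ = ½ ≈ 0.50000)
h(E, v) = √(1 + E)
(18*g(6, 3))*h((f(6, 1) - 4)*4, z) = (18*(-6))*√(1 + (1 - 4)*4) = -108*√(1 - 3*4) = -108*√(1 - 12) = -108*I*√11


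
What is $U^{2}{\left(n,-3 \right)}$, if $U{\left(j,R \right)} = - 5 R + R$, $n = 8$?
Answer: $144$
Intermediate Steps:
$U{\left(j,R \right)} = - 4 R$
$U^{2}{\left(n,-3 \right)} = \left(\left(-4\right) \left(-3\right)\right)^{2} = 12^{2} = 144$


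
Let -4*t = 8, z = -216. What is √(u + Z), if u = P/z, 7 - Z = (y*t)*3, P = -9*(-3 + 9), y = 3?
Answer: √101/2 ≈ 5.0249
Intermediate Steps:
t = -2 (t = -¼*8 = -2)
P = -54 (P = -9*6 = -54)
Z = 25 (Z = 7 - 3*(-2)*3 = 7 - (-6)*3 = 7 - 1*(-18) = 7 + 18 = 25)
u = ¼ (u = -54/(-216) = -54*(-1/216) = ¼ ≈ 0.25000)
√(u + Z) = √(¼ + 25) = √(101/4) = √101/2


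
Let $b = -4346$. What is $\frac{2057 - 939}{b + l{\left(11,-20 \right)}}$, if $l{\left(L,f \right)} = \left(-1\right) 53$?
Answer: $- \frac{1118}{4399} \approx -0.25415$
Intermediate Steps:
$l{\left(L,f \right)} = -53$
$\frac{2057 - 939}{b + l{\left(11,-20 \right)}} = \frac{2057 - 939}{-4346 - 53} = \frac{1118}{-4399} = 1118 \left(- \frac{1}{4399}\right) = - \frac{1118}{4399}$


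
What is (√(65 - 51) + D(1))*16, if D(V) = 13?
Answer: 208 + 16*√14 ≈ 267.87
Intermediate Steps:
(√(65 - 51) + D(1))*16 = (√(65 - 51) + 13)*16 = (√14 + 13)*16 = (13 + √14)*16 = 208 + 16*√14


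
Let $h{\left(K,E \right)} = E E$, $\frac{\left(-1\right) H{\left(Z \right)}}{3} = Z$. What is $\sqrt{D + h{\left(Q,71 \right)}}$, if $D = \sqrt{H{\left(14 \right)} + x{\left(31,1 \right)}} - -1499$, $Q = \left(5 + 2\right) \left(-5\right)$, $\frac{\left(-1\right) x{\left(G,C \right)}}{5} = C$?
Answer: $\sqrt{6540 + i \sqrt{47}} \approx 80.87 + 0.0424 i$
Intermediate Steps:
$x{\left(G,C \right)} = - 5 C$
$Q = -35$ ($Q = 7 \left(-5\right) = -35$)
$H{\left(Z \right)} = - 3 Z$
$h{\left(K,E \right)} = E^{2}$
$D = 1499 + i \sqrt{47}$ ($D = \sqrt{\left(-3\right) 14 - 5} - -1499 = \sqrt{-42 - 5} + 1499 = \sqrt{-47} + 1499 = i \sqrt{47} + 1499 = 1499 + i \sqrt{47} \approx 1499.0 + 6.8557 i$)
$\sqrt{D + h{\left(Q,71 \right)}} = \sqrt{\left(1499 + i \sqrt{47}\right) + 71^{2}} = \sqrt{\left(1499 + i \sqrt{47}\right) + 5041} = \sqrt{6540 + i \sqrt{47}}$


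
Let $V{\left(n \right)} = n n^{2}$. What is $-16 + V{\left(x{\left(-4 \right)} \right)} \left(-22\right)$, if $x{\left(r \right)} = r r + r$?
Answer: $-38032$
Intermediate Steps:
$x{\left(r \right)} = r + r^{2}$ ($x{\left(r \right)} = r^{2} + r = r + r^{2}$)
$V{\left(n \right)} = n^{3}$
$-16 + V{\left(x{\left(-4 \right)} \right)} \left(-22\right) = -16 + \left(- 4 \left(1 - 4\right)\right)^{3} \left(-22\right) = -16 + \left(\left(-4\right) \left(-3\right)\right)^{3} \left(-22\right) = -16 + 12^{3} \left(-22\right) = -16 + 1728 \left(-22\right) = -16 - 38016 = -38032$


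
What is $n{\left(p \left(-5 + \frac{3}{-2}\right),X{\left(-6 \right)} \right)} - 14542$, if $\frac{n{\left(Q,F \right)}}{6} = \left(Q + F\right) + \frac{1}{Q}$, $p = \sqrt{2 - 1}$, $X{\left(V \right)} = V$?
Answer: $- \frac{190033}{13} \approx -14618.0$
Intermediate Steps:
$p = 1$ ($p = \sqrt{1} = 1$)
$n{\left(Q,F \right)} = 6 F + 6 Q + \frac{6}{Q}$ ($n{\left(Q,F \right)} = 6 \left(\left(Q + F\right) + \frac{1}{Q}\right) = 6 \left(\left(F + Q\right) + \frac{1}{Q}\right) = 6 \left(F + Q + \frac{1}{Q}\right) = 6 F + 6 Q + \frac{6}{Q}$)
$n{\left(p \left(-5 + \frac{3}{-2}\right),X{\left(-6 \right)} \right)} - 14542 = \frac{6 \left(1 + 1 \left(-5 + \frac{3}{-2}\right) \left(-6 + 1 \left(-5 + \frac{3}{-2}\right)\right)\right)}{1 \left(-5 + \frac{3}{-2}\right)} - 14542 = \frac{6 \left(1 + 1 \left(-5 + 3 \left(- \frac{1}{2}\right)\right) \left(-6 + 1 \left(-5 + 3 \left(- \frac{1}{2}\right)\right)\right)\right)}{1 \left(-5 + 3 \left(- \frac{1}{2}\right)\right)} - 14542 = \frac{6 \left(1 + 1 \left(-5 - \frac{3}{2}\right) \left(-6 + 1 \left(-5 - \frac{3}{2}\right)\right)\right)}{1 \left(-5 - \frac{3}{2}\right)} - 14542 = \frac{6 \left(1 + 1 \left(- \frac{13}{2}\right) \left(-6 + 1 \left(- \frac{13}{2}\right)\right)\right)}{1 \left(- \frac{13}{2}\right)} - 14542 = \frac{6 \left(1 - \frac{13 \left(-6 - \frac{13}{2}\right)}{2}\right)}{- \frac{13}{2}} - 14542 = 6 \left(- \frac{2}{13}\right) \left(1 - - \frac{325}{4}\right) - 14542 = 6 \left(- \frac{2}{13}\right) \left(1 + \frac{325}{4}\right) - 14542 = 6 \left(- \frac{2}{13}\right) \frac{329}{4} - 14542 = - \frac{987}{13} - 14542 = - \frac{190033}{13}$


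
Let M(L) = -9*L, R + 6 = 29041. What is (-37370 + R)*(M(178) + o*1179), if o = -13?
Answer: 141103215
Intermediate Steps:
R = 29035 (R = -6 + 29041 = 29035)
(-37370 + R)*(M(178) + o*1179) = (-37370 + 29035)*(-9*178 - 13*1179) = -8335*(-1602 - 15327) = -8335*(-16929) = 141103215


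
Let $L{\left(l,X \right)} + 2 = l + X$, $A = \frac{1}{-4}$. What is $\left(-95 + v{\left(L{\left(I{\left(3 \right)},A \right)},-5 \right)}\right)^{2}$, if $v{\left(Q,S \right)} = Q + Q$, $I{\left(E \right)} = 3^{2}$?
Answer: $\frac{26569}{4} \approx 6642.3$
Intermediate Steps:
$A = - \frac{1}{4} \approx -0.25$
$I{\left(E \right)} = 9$
$L{\left(l,X \right)} = -2 + X + l$ ($L{\left(l,X \right)} = -2 + \left(l + X\right) = -2 + \left(X + l\right) = -2 + X + l$)
$v{\left(Q,S \right)} = 2 Q$
$\left(-95 + v{\left(L{\left(I{\left(3 \right)},A \right)},-5 \right)}\right)^{2} = \left(-95 + 2 \left(-2 - \frac{1}{4} + 9\right)\right)^{2} = \left(-95 + 2 \cdot \frac{27}{4}\right)^{2} = \left(-95 + \frac{27}{2}\right)^{2} = \left(- \frac{163}{2}\right)^{2} = \frac{26569}{4}$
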